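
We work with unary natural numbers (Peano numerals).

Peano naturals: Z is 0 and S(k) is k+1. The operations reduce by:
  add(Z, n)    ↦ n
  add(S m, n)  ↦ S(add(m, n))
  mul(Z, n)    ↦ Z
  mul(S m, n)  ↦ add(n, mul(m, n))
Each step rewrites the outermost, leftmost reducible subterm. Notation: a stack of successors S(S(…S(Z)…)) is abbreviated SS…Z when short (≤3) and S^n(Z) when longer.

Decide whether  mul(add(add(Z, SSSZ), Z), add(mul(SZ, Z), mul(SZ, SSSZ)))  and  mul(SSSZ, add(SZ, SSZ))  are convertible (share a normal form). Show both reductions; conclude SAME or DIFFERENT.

Term A:
  start: mul(add(add(Z, SSSZ), Z), add(mul(SZ, Z), mul(SZ, SSSZ)))
  →1  mul(add(SSSZ, Z), add(mul(SZ, Z), mul(SZ, SSSZ)))
  →2  mul(S(add(SSZ, Z)), add(mul(SZ, Z), mul(SZ, SSSZ)))
  →3  add(add(mul(SZ, Z), mul(SZ, SSSZ)), mul(add(SSZ, Z), add(mul(SZ, Z), mul(SZ, SSSZ))))
  →4  add(add(add(Z, mul(Z, Z)), mul(SZ, SSSZ)), mul(add(SSZ, Z), add(mul(SZ, Z), mul(SZ, SSSZ))))
  →5  add(add(mul(Z, Z), mul(SZ, SSSZ)), mul(add(SSZ, Z), add(mul(SZ, Z), mul(SZ, SSSZ))))
  →6  add(add(Z, mul(SZ, SSSZ)), mul(add(SSZ, Z), add(mul(SZ, Z), mul(SZ, SSSZ))))
  →7  add(mul(SZ, SSSZ), mul(add(SSZ, Z), add(mul(SZ, Z), mul(SZ, SSSZ))))
  →8  add(add(SSSZ, mul(Z, SSSZ)), mul(add(SSZ, Z), add(mul(SZ, Z), mul(SZ, SSSZ))))
  →9  add(S(add(SSZ, mul(Z, SSSZ))), mul(add(SSZ, Z), add(mul(SZ, Z), mul(SZ, SSSZ))))
  →10  S(add(add(SSZ, mul(Z, SSSZ)), mul(add(SSZ, Z), add(mul(SZ, Z), mul(SZ, SSSZ)))))
  →11  S(add(S(add(SZ, mul(Z, SSSZ))), mul(add(SSZ, Z), add(mul(SZ, Z), mul(SZ, SSSZ)))))
  →12  S(S(add(add(SZ, mul(Z, SSSZ)), mul(add(SSZ, Z), add(mul(SZ, Z), mul(SZ, SSSZ))))))
  →13  S(S(add(S(add(Z, mul(Z, SSSZ))), mul(add(SSZ, Z), add(mul(SZ, Z), mul(SZ, SSSZ))))))
  →14  S(S(S(add(add(Z, mul(Z, SSSZ)), mul(add(SSZ, Z), add(mul(SZ, Z), mul(SZ, SSSZ)))))))
  →15  S(S(S(add(mul(Z, SSSZ), mul(add(SSZ, Z), add(mul(SZ, Z), mul(SZ, SSSZ)))))))
  →16  S(S(S(add(Z, mul(add(SSZ, Z), add(mul(SZ, Z), mul(SZ, SSSZ)))))))
  →17  S(S(S(mul(add(SSZ, Z), add(mul(SZ, Z), mul(SZ, SSSZ))))))
  →18  S(S(S(mul(S(add(SZ, Z)), add(mul(SZ, Z), mul(SZ, SSSZ))))))
  →19  S(S(S(add(add(mul(SZ, Z), mul(SZ, SSSZ)), mul(add(SZ, Z), add(mul(SZ, Z), mul(SZ, SSSZ)))))))
  →20  S(S(S(add(add(add(Z, mul(Z, Z)), mul(SZ, SSSZ)), mul(add(SZ, Z), add(mul(SZ, Z), mul(SZ, SSSZ)))))))
  →21  S(S(S(add(add(mul(Z, Z), mul(SZ, SSSZ)), mul(add(SZ, Z), add(mul(SZ, Z), mul(SZ, SSSZ)))))))
  →22  S(S(S(add(add(Z, mul(SZ, SSSZ)), mul(add(SZ, Z), add(mul(SZ, Z), mul(SZ, SSSZ)))))))
  →23  S(S(S(add(mul(SZ, SSSZ), mul(add(SZ, Z), add(mul(SZ, Z), mul(SZ, SSSZ)))))))
  →24  S(S(S(add(add(SSSZ, mul(Z, SSSZ)), mul(add(SZ, Z), add(mul(SZ, Z), mul(SZ, SSSZ)))))))
  →25  S(S(S(add(S(add(SSZ, mul(Z, SSSZ))), mul(add(SZ, Z), add(mul(SZ, Z), mul(SZ, SSSZ)))))))
  →26  S(S(S(S(add(add(SSZ, mul(Z, SSSZ)), mul(add(SZ, Z), add(mul(SZ, Z), mul(SZ, SSSZ))))))))
  →27  S(S(S(S(add(S(add(SZ, mul(Z, SSSZ))), mul(add(SZ, Z), add(mul(SZ, Z), mul(SZ, SSSZ))))))))
  →28  S(S(S(S(S(add(add(SZ, mul(Z, SSSZ)), mul(add(SZ, Z), add(mul(SZ, Z), mul(SZ, SSSZ)))))))))
  →29  S(S(S(S(S(add(S(add(Z, mul(Z, SSSZ))), mul(add(SZ, Z), add(mul(SZ, Z), mul(SZ, SSSZ)))))))))
  →30  S(S(S(S(S(S(add(add(Z, mul(Z, SSSZ)), mul(add(SZ, Z), add(mul(SZ, Z), mul(SZ, SSSZ))))))))))
  →31  S(S(S(S(S(S(add(mul(Z, SSSZ), mul(add(SZ, Z), add(mul(SZ, Z), mul(SZ, SSSZ))))))))))
  →32  S(S(S(S(S(S(add(Z, mul(add(SZ, Z), add(mul(SZ, Z), mul(SZ, SSSZ))))))))))
  →33  S(S(S(S(S(S(mul(add(SZ, Z), add(mul(SZ, Z), mul(SZ, SSSZ)))))))))
  →34  S(S(S(S(S(S(mul(S(add(Z, Z)), add(mul(SZ, Z), mul(SZ, SSSZ)))))))))
  →35  S(S(S(S(S(S(add(add(mul(SZ, Z), mul(SZ, SSSZ)), mul(add(Z, Z), add(mul(SZ, Z), mul(SZ, SSSZ))))))))))
  →36  S(S(S(S(S(S(add(add(add(Z, mul(Z, Z)), mul(SZ, SSSZ)), mul(add(Z, Z), add(mul(SZ, Z), mul(SZ, SSSZ))))))))))
  →37  S(S(S(S(S(S(add(add(mul(Z, Z), mul(SZ, SSSZ)), mul(add(Z, Z), add(mul(SZ, Z), mul(SZ, SSSZ))))))))))
  →38  S(S(S(S(S(S(add(add(Z, mul(SZ, SSSZ)), mul(add(Z, Z), add(mul(SZ, Z), mul(SZ, SSSZ))))))))))
  →39  S(S(S(S(S(S(add(mul(SZ, SSSZ), mul(add(Z, Z), add(mul(SZ, Z), mul(SZ, SSSZ))))))))))
  →40  S(S(S(S(S(S(add(add(SSSZ, mul(Z, SSSZ)), mul(add(Z, Z), add(mul(SZ, Z), mul(SZ, SSSZ))))))))))
  →41  S(S(S(S(S(S(add(S(add(SSZ, mul(Z, SSSZ))), mul(add(Z, Z), add(mul(SZ, Z), mul(SZ, SSSZ))))))))))
  →42  S(S(S(S(S(S(S(add(add(SSZ, mul(Z, SSSZ)), mul(add(Z, Z), add(mul(SZ, Z), mul(SZ, SSSZ)))))))))))
  →43  S(S(S(S(S(S(S(add(S(add(SZ, mul(Z, SSSZ))), mul(add(Z, Z), add(mul(SZ, Z), mul(SZ, SSSZ)))))))))))
  →44  S(S(S(S(S(S(S(S(add(add(SZ, mul(Z, SSSZ)), mul(add(Z, Z), add(mul(SZ, Z), mul(SZ, SSSZ))))))))))))
  →45  S(S(S(S(S(S(S(S(add(S(add(Z, mul(Z, SSSZ))), mul(add(Z, Z), add(mul(SZ, Z), mul(SZ, SSSZ))))))))))))
  →46  S(S(S(S(S(S(S(S(S(add(add(Z, mul(Z, SSSZ)), mul(add(Z, Z), add(mul(SZ, Z), mul(SZ, SSSZ)))))))))))))
  →47  S(S(S(S(S(S(S(S(S(add(mul(Z, SSSZ), mul(add(Z, Z), add(mul(SZ, Z), mul(SZ, SSSZ)))))))))))))
  →48  S(S(S(S(S(S(S(S(S(add(Z, mul(add(Z, Z), add(mul(SZ, Z), mul(SZ, SSSZ)))))))))))))
  →49  S(S(S(S(S(S(S(S(S(mul(add(Z, Z), add(mul(SZ, Z), mul(SZ, SSSZ))))))))))))
  →50  S(S(S(S(S(S(S(S(S(mul(Z, add(mul(SZ, Z), mul(SZ, SSSZ))))))))))))
  →51  S^9(Z)

Term B:
  start: mul(SSSZ, add(SZ, SSZ))
  →1  add(add(SZ, SSZ), mul(SSZ, add(SZ, SSZ)))
  →2  add(S(add(Z, SSZ)), mul(SSZ, add(SZ, SSZ)))
  →3  S(add(add(Z, SSZ), mul(SSZ, add(SZ, SSZ))))
  →4  S(add(SSZ, mul(SSZ, add(SZ, SSZ))))
  →5  S(S(add(SZ, mul(SSZ, add(SZ, SSZ)))))
  →6  S(S(S(add(Z, mul(SSZ, add(SZ, SSZ))))))
  →7  S(S(S(mul(SSZ, add(SZ, SSZ)))))
  →8  S(S(S(add(add(SZ, SSZ), mul(SZ, add(SZ, SSZ))))))
  →9  S(S(S(add(S(add(Z, SSZ)), mul(SZ, add(SZ, SSZ))))))
  →10  S(S(S(S(add(add(Z, SSZ), mul(SZ, add(SZ, SSZ)))))))
  →11  S(S(S(S(add(SSZ, mul(SZ, add(SZ, SSZ)))))))
  →12  S(S(S(S(S(add(SZ, mul(SZ, add(SZ, SSZ))))))))
  →13  S(S(S(S(S(S(add(Z, mul(SZ, add(SZ, SSZ)))))))))
  →14  S(S(S(S(S(S(mul(SZ, add(SZ, SSZ))))))))
  →15  S(S(S(S(S(S(add(add(SZ, SSZ), mul(Z, add(SZ, SSZ)))))))))
  →16  S(S(S(S(S(S(add(S(add(Z, SSZ)), mul(Z, add(SZ, SSZ)))))))))
  →17  S(S(S(S(S(S(S(add(add(Z, SSZ), mul(Z, add(SZ, SSZ))))))))))
  →18  S(S(S(S(S(S(S(add(SSZ, mul(Z, add(SZ, SSZ))))))))))
  →19  S(S(S(S(S(S(S(S(add(SZ, mul(Z, add(SZ, SSZ)))))))))))
  →20  S(S(S(S(S(S(S(S(S(add(Z, mul(Z, add(SZ, SSZ))))))))))))
  →21  S(S(S(S(S(S(S(S(S(mul(Z, add(SZ, SSZ)))))))))))
  →22  S^9(Z)

Answer: SAME — A ⇓ S^9(Z), B ⇓ S^9(Z)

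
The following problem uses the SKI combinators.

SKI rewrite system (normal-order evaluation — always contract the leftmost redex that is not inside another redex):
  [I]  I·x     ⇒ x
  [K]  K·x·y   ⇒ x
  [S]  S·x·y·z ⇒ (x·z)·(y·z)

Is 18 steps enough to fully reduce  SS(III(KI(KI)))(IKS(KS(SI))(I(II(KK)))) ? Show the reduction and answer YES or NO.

Answer: YES — reaches normal form S(S(KK))(S(KK)) in 16 ≤ 18 steps

Working:
  start: SS(III(KI(KI)))(IKS(KS(SI))(I(II(KK))))
  [1] S(IKS(KS(SI))(I(II(KK))))(III(KI(KI))(IKS(KS(SI))(I(II(KK)))))
  [2] S(KS(KS(SI))(I(II(KK))))(III(KI(KI))(IKS(KS(SI))(I(II(KK)))))
  [3] S(S(I(II(KK))))(III(KI(KI))(IKS(KS(SI))(I(II(KK)))))
  [4] S(S(II(KK)))(III(KI(KI))(IKS(KS(SI))(I(II(KK)))))
  [5] S(S(I(KK)))(III(KI(KI))(IKS(KS(SI))(I(II(KK)))))
  [6] S(S(KK))(III(KI(KI))(IKS(KS(SI))(I(II(KK)))))
  [7] S(S(KK))(II(KI(KI))(IKS(KS(SI))(I(II(KK)))))
  [8] S(S(KK))(I(KI(KI))(IKS(KS(SI))(I(II(KK)))))
  [9] S(S(KK))(KI(KI)(IKS(KS(SI))(I(II(KK)))))
  [10] S(S(KK))(I(IKS(KS(SI))(I(II(KK)))))
  [11] S(S(KK))(IKS(KS(SI))(I(II(KK))))
  [12] S(S(KK))(KS(KS(SI))(I(II(KK))))
  [13] S(S(KK))(S(I(II(KK))))
  [14] S(S(KK))(S(II(KK)))
  [15] S(S(KK))(S(I(KK)))
  [16] S(S(KK))(S(KK))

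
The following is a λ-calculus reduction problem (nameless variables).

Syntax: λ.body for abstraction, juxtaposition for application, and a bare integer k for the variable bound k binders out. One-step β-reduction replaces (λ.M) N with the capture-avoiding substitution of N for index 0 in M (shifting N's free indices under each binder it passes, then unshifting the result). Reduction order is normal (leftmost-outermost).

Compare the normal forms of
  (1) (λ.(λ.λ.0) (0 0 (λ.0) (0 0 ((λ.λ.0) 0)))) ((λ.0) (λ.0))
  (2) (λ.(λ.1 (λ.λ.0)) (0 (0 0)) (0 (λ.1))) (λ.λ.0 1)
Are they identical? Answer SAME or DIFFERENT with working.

Term A:
  start: (λ.(λ.λ.0) (0 0 (λ.0) (0 0 ((λ.λ.0) 0)))) ((λ.0) (λ.0))
  →1  (λ.λ.0) ((λ.0) (λ.0) ((λ.0) (λ.0)) (λ.0) ((λ.0) (λ.0) ((λ.0) (λ.0)) ((λ.λ.0) ((λ.0) (λ.0)))))
  →2  λ.0

Term B:
  start: (λ.(λ.1 (λ.λ.0)) (0 (0 0)) (0 (λ.1))) (λ.λ.0 1)
  →1  (λ.(λ.λ.0 1) (λ.λ.0)) ((λ.λ.0 1) ((λ.λ.0 1) (λ.λ.0 1))) ((λ.λ.0 1) (λ.λ.λ.0 1))
  →2  (λ.λ.0 1) (λ.λ.0) ((λ.λ.0 1) (λ.λ.λ.0 1))
  →3  (λ.0 (λ.λ.0)) ((λ.λ.0 1) (λ.λ.λ.0 1))
  →4  (λ.λ.0 1) (λ.λ.λ.0 1) (λ.λ.0)
  →5  (λ.0 (λ.λ.λ.0 1)) (λ.λ.0)
  →6  (λ.λ.0) (λ.λ.λ.0 1)
  →7  λ.0

Answer: SAME — A ⇓ λ.0, B ⇓ λ.0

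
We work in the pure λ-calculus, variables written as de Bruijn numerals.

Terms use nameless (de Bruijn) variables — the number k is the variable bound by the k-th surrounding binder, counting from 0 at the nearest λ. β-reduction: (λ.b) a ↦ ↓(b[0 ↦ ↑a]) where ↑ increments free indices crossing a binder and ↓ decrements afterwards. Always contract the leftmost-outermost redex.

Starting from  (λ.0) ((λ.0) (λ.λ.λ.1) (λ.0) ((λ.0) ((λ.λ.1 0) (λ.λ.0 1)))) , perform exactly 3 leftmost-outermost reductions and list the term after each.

Answer: after 3 steps: (λ.λ.1) ((λ.0) ((λ.λ.1 0) (λ.λ.0 1)))

Working:
  start: (λ.0) ((λ.0) (λ.λ.λ.1) (λ.0) ((λ.0) ((λ.λ.1 0) (λ.λ.0 1))))
  step 1: (λ.0) (λ.λ.λ.1) (λ.0) ((λ.0) ((λ.λ.1 0) (λ.λ.0 1)))
  step 2: (λ.λ.λ.1) (λ.0) ((λ.0) ((λ.λ.1 0) (λ.λ.0 1)))
  step 3: (λ.λ.1) ((λ.0) ((λ.λ.1 0) (λ.λ.0 1)))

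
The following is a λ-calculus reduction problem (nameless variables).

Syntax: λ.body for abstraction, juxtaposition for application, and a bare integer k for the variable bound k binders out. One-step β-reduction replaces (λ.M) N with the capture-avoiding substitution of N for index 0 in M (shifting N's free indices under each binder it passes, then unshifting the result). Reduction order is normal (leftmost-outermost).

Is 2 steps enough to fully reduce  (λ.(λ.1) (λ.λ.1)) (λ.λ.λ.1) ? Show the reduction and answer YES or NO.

Answer: YES — reaches normal form λ.λ.λ.1 in 2 ≤ 2 steps

Reduction:
  start: (λ.(λ.1) (λ.λ.1)) (λ.λ.λ.1)
  step 1: (λ.λ.λ.λ.1) (λ.λ.1)
  step 2: λ.λ.λ.1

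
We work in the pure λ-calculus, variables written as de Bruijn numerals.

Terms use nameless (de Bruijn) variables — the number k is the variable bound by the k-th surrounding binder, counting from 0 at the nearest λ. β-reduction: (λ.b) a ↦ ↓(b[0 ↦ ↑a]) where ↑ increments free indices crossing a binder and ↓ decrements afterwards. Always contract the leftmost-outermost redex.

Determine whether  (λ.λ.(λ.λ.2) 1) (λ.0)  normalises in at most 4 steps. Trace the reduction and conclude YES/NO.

  start: (λ.λ.(λ.λ.2) 1) (λ.0)
  step 1: λ.(λ.λ.2) (λ.0)
  step 2: λ.λ.1

Answer: YES — reaches normal form λ.λ.1 in 2 ≤ 4 steps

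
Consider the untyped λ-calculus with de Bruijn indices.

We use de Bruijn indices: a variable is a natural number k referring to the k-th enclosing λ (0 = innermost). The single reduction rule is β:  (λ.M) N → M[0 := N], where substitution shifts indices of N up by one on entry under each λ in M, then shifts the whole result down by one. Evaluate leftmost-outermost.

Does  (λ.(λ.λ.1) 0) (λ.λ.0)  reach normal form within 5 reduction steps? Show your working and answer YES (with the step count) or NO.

Answer: YES — reaches normal form λ.λ.λ.0 in 2 ≤ 5 steps

Working:
  start: (λ.(λ.λ.1) 0) (λ.λ.0)
  [1] (λ.λ.1) (λ.λ.0)
  [2] λ.λ.λ.0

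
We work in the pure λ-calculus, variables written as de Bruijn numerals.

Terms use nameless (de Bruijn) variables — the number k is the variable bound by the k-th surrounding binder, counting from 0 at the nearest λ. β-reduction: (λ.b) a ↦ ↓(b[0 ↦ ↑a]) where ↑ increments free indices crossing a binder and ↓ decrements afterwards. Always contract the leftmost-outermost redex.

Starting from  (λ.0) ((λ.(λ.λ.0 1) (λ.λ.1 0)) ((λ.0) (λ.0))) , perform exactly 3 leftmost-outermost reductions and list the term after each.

Answer: after 3 steps: λ.0 (λ.λ.1 0)

Reduction:
  start: (λ.0) ((λ.(λ.λ.0 1) (λ.λ.1 0)) ((λ.0) (λ.0)))
  step 1: (λ.(λ.λ.0 1) (λ.λ.1 0)) ((λ.0) (λ.0))
  step 2: (λ.λ.0 1) (λ.λ.1 0)
  step 3: λ.0 (λ.λ.1 0)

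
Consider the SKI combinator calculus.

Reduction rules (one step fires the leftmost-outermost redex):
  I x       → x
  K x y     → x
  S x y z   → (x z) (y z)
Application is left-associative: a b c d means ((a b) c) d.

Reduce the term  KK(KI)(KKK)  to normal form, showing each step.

Answer: normal form = KK  (in 2 steps)

Reduction:
  start: KK(KI)(KKK)
  →1  K(KKK)
  →2  KK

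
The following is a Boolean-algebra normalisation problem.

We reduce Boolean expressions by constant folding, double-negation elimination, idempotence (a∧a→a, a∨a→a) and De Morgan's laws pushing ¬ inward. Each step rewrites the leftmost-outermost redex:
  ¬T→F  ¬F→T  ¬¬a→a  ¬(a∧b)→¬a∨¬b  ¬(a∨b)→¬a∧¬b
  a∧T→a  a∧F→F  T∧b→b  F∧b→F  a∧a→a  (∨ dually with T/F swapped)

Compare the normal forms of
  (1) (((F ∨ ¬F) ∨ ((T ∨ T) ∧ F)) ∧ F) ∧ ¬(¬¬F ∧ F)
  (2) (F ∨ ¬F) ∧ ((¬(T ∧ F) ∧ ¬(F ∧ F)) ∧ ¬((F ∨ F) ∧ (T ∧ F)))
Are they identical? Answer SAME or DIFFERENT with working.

Answer: DIFFERENT — A ⇓ F, B ⇓ T

Derivation:
Term A:
  start: (((F ∨ ¬F) ∨ ((T ∨ T) ∧ F)) ∧ F) ∧ ¬(¬¬F ∧ F)
  [1] F ∧ ¬(¬¬F ∧ F)
  [2] F

Term B:
  start: (F ∨ ¬F) ∧ ((¬(T ∧ F) ∧ ¬(F ∧ F)) ∧ ¬((F ∨ F) ∧ (T ∧ F)))
  [1] ¬F ∧ ((¬(T ∧ F) ∧ ¬(F ∧ F)) ∧ ¬((F ∨ F) ∧ (T ∧ F)))
  [2] T ∧ ((¬(T ∧ F) ∧ ¬(F ∧ F)) ∧ ¬((F ∨ F) ∧ (T ∧ F)))
  [3] (¬(T ∧ F) ∧ ¬(F ∧ F)) ∧ ¬((F ∨ F) ∧ (T ∧ F))
  [4] ((¬T ∨ ¬F) ∧ ¬(F ∧ F)) ∧ ¬((F ∨ F) ∧ (T ∧ F))
  [5] ((F ∨ ¬F) ∧ ¬(F ∧ F)) ∧ ¬((F ∨ F) ∧ (T ∧ F))
  [6] (¬F ∧ ¬(F ∧ F)) ∧ ¬((F ∨ F) ∧ (T ∧ F))
  [7] (T ∧ ¬(F ∧ F)) ∧ ¬((F ∨ F) ∧ (T ∧ F))
  [8] ¬(F ∧ F) ∧ ¬((F ∨ F) ∧ (T ∧ F))
  [9] (¬F ∨ ¬F) ∧ ¬((F ∨ F) ∧ (T ∧ F))
  [10] ¬F ∧ ¬((F ∨ F) ∧ (T ∧ F))
  [11] T ∧ ¬((F ∨ F) ∧ (T ∧ F))
  [12] ¬((F ∨ F) ∧ (T ∧ F))
  [13] ¬(F ∨ F) ∨ ¬(T ∧ F)
  [14] (¬F ∧ ¬F) ∨ ¬(T ∧ F)
  [15] ¬F ∨ ¬(T ∧ F)
  [16] T ∨ ¬(T ∧ F)
  [17] T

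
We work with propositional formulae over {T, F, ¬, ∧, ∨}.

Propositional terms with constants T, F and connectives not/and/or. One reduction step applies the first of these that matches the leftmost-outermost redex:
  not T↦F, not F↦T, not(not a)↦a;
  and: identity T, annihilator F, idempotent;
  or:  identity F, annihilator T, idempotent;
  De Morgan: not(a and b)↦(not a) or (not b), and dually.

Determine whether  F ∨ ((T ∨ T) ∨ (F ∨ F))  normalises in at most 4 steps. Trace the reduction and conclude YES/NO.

Answer: YES — reaches normal form T in 3 ≤ 4 steps

Working:
  start: F ∨ ((T ∨ T) ∨ (F ∨ F))
  step 1: (T ∨ T) ∨ (F ∨ F)
  step 2: T ∨ (F ∨ F)
  step 3: T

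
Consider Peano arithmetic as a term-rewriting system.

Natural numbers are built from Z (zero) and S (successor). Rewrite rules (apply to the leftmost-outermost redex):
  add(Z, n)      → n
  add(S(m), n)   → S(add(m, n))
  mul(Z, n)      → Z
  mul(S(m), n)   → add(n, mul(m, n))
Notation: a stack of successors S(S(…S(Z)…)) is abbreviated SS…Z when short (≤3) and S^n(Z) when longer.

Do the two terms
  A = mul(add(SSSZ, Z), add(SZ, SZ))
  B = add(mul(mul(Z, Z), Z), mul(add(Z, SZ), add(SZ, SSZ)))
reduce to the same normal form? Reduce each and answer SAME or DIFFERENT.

Answer: DIFFERENT — A ⇓ S^6(Z), B ⇓ SSSZ

Reduction:
Term A:
  start: mul(add(SSSZ, Z), add(SZ, SZ))
  →1  mul(S(add(SSZ, Z)), add(SZ, SZ))
  →2  add(add(SZ, SZ), mul(add(SSZ, Z), add(SZ, SZ)))
  →3  add(S(add(Z, SZ)), mul(add(SSZ, Z), add(SZ, SZ)))
  →4  S(add(add(Z, SZ), mul(add(SSZ, Z), add(SZ, SZ))))
  →5  S(add(SZ, mul(add(SSZ, Z), add(SZ, SZ))))
  →6  S(S(add(Z, mul(add(SSZ, Z), add(SZ, SZ)))))
  →7  S(S(mul(add(SSZ, Z), add(SZ, SZ))))
  →8  S(S(mul(S(add(SZ, Z)), add(SZ, SZ))))
  →9  S(S(add(add(SZ, SZ), mul(add(SZ, Z), add(SZ, SZ)))))
  →10  S(S(add(S(add(Z, SZ)), mul(add(SZ, Z), add(SZ, SZ)))))
  →11  S(S(S(add(add(Z, SZ), mul(add(SZ, Z), add(SZ, SZ))))))
  →12  S(S(S(add(SZ, mul(add(SZ, Z), add(SZ, SZ))))))
  →13  S(S(S(S(add(Z, mul(add(SZ, Z), add(SZ, SZ)))))))
  →14  S(S(S(S(mul(add(SZ, Z), add(SZ, SZ))))))
  →15  S(S(S(S(mul(S(add(Z, Z)), add(SZ, SZ))))))
  →16  S(S(S(S(add(add(SZ, SZ), mul(add(Z, Z), add(SZ, SZ)))))))
  →17  S(S(S(S(add(S(add(Z, SZ)), mul(add(Z, Z), add(SZ, SZ)))))))
  →18  S(S(S(S(S(add(add(Z, SZ), mul(add(Z, Z), add(SZ, SZ))))))))
  →19  S(S(S(S(S(add(SZ, mul(add(Z, Z), add(SZ, SZ))))))))
  →20  S(S(S(S(S(S(add(Z, mul(add(Z, Z), add(SZ, SZ)))))))))
  →21  S(S(S(S(S(S(mul(add(Z, Z), add(SZ, SZ))))))))
  →22  S(S(S(S(S(S(mul(Z, add(SZ, SZ))))))))
  →23  S^6(Z)

Term B:
  start: add(mul(mul(Z, Z), Z), mul(add(Z, SZ), add(SZ, SSZ)))
  →1  add(mul(Z, Z), mul(add(Z, SZ), add(SZ, SSZ)))
  →2  add(Z, mul(add(Z, SZ), add(SZ, SSZ)))
  →3  mul(add(Z, SZ), add(SZ, SSZ))
  →4  mul(SZ, add(SZ, SSZ))
  →5  add(add(SZ, SSZ), mul(Z, add(SZ, SSZ)))
  →6  add(S(add(Z, SSZ)), mul(Z, add(SZ, SSZ)))
  →7  S(add(add(Z, SSZ), mul(Z, add(SZ, SSZ))))
  →8  S(add(SSZ, mul(Z, add(SZ, SSZ))))
  →9  S(S(add(SZ, mul(Z, add(SZ, SSZ)))))
  →10  S(S(S(add(Z, mul(Z, add(SZ, SSZ))))))
  →11  S(S(S(mul(Z, add(SZ, SSZ)))))
  →12  SSSZ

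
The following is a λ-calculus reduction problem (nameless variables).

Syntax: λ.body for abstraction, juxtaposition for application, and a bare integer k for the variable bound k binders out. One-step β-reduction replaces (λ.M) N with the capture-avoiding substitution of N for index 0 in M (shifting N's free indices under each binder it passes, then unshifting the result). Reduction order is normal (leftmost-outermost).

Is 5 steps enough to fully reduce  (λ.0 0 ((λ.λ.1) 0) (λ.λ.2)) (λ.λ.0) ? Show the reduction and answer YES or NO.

Answer: YES — reaches normal form λ.λ.0 in 5 ≤ 5 steps

Reduction:
  start: (λ.0 0 ((λ.λ.1) 0) (λ.λ.2)) (λ.λ.0)
  step 1: (λ.λ.0) (λ.λ.0) ((λ.λ.1) (λ.λ.0)) (λ.λ.λ.λ.0)
  step 2: (λ.0) ((λ.λ.1) (λ.λ.0)) (λ.λ.λ.λ.0)
  step 3: (λ.λ.1) (λ.λ.0) (λ.λ.λ.λ.0)
  step 4: (λ.λ.λ.0) (λ.λ.λ.λ.0)
  step 5: λ.λ.0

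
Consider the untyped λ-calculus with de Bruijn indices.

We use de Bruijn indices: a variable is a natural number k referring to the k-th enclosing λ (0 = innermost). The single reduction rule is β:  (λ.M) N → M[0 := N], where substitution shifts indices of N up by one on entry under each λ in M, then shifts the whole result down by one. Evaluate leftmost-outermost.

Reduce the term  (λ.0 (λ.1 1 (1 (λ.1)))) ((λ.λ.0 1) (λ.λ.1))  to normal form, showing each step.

  start: (λ.0 (λ.1 1 (1 (λ.1)))) ((λ.λ.0 1) (λ.λ.1))
  →1  (λ.λ.0 1) (λ.λ.1) (λ.(λ.λ.0 1) (λ.λ.1) ((λ.λ.0 1) (λ.λ.1)) ((λ.λ.0 1) (λ.λ.1) (λ.1)))
  →2  (λ.0 (λ.λ.1)) (λ.(λ.λ.0 1) (λ.λ.1) ((λ.λ.0 1) (λ.λ.1)) ((λ.λ.0 1) (λ.λ.1) (λ.1)))
  →3  (λ.(λ.λ.0 1) (λ.λ.1) ((λ.λ.0 1) (λ.λ.1)) ((λ.λ.0 1) (λ.λ.1) (λ.1))) (λ.λ.1)
  →4  (λ.λ.0 1) (λ.λ.1) ((λ.λ.0 1) (λ.λ.1)) ((λ.λ.0 1) (λ.λ.1) (λ.λ.λ.1))
  →5  (λ.0 (λ.λ.1)) ((λ.λ.0 1) (λ.λ.1)) ((λ.λ.0 1) (λ.λ.1) (λ.λ.λ.1))
  →6  (λ.λ.0 1) (λ.λ.1) (λ.λ.1) ((λ.λ.0 1) (λ.λ.1) (λ.λ.λ.1))
  →7  (λ.0 (λ.λ.1)) (λ.λ.1) ((λ.λ.0 1) (λ.λ.1) (λ.λ.λ.1))
  →8  (λ.λ.1) (λ.λ.1) ((λ.λ.0 1) (λ.λ.1) (λ.λ.λ.1))
  →9  (λ.λ.λ.1) ((λ.λ.0 1) (λ.λ.1) (λ.λ.λ.1))
  →10  λ.λ.1

Answer: normal form = λ.λ.1  (in 10 steps)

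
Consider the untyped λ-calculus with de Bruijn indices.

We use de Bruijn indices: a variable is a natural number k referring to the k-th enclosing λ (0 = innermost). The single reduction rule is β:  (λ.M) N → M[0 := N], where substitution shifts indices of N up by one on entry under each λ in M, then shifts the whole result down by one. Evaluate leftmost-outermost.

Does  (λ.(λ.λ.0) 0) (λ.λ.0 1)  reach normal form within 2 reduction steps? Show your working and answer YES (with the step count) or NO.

  start: (λ.(λ.λ.0) 0) (λ.λ.0 1)
  →1  (λ.λ.0) (λ.λ.0 1)
  →2  λ.0

Answer: YES — reaches normal form λ.0 in 2 ≤ 2 steps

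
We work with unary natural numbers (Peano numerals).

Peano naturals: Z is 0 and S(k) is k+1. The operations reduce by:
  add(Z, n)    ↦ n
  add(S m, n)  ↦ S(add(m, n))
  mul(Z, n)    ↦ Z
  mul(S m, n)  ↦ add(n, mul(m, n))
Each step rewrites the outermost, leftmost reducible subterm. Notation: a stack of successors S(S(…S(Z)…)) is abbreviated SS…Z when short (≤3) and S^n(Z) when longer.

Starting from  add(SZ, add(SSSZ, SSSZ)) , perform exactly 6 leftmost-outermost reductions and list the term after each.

Answer: after 6 steps: S^7(Z)

Working:
  start: add(SZ, add(SSSZ, SSSZ))
  step 1: S(add(Z, add(SSSZ, SSSZ)))
  step 2: S(add(SSSZ, SSSZ))
  step 3: S(S(add(SSZ, SSSZ)))
  step 4: S(S(S(add(SZ, SSSZ))))
  step 5: S(S(S(S(add(Z, SSSZ)))))
  step 6: S^7(Z)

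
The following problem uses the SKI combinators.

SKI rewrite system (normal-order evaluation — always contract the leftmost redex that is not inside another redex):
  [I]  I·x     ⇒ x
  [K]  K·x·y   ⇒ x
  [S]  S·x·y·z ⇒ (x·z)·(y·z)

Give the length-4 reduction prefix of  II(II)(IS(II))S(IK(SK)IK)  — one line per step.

Answer: after 4 steps: IS(II)S(IK(SK)IK)

Derivation:
  start: II(II)(IS(II))S(IK(SK)IK)
  →1  I(II)(IS(II))S(IK(SK)IK)
  →2  II(IS(II))S(IK(SK)IK)
  →3  I(IS(II))S(IK(SK)IK)
  →4  IS(II)S(IK(SK)IK)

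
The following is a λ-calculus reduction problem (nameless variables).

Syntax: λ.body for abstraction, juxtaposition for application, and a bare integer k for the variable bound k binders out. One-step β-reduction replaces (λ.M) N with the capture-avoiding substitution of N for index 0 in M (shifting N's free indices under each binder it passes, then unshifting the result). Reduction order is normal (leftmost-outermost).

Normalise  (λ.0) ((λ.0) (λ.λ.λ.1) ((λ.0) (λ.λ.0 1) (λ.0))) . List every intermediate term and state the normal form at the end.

Answer: normal form = λ.λ.1  (in 3 steps)

Working:
  start: (λ.0) ((λ.0) (λ.λ.λ.1) ((λ.0) (λ.λ.0 1) (λ.0)))
  →1  (λ.0) (λ.λ.λ.1) ((λ.0) (λ.λ.0 1) (λ.0))
  →2  (λ.λ.λ.1) ((λ.0) (λ.λ.0 1) (λ.0))
  →3  λ.λ.1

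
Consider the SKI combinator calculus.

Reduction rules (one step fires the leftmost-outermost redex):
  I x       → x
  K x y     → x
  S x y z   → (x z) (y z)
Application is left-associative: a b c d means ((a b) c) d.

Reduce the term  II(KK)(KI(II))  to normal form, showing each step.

  start: II(KK)(KI(II))
  →1  I(KK)(KI(II))
  →2  KK(KI(II))
  →3  K

Answer: normal form = K  (in 3 steps)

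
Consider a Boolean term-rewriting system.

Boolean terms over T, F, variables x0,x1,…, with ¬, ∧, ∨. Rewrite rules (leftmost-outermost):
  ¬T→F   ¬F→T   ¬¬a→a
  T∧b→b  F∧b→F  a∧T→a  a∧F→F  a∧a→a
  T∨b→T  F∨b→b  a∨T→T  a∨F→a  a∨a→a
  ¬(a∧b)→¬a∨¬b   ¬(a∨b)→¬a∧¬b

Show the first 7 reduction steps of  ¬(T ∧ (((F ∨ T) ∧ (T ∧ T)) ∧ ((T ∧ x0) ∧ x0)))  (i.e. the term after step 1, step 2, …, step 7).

Answer: after 7 steps: ((T ∧ ¬T) ∨ ¬(T ∧ T)) ∨ ¬((T ∧ x0) ∧ x0)

Reduction:
  start: ¬(T ∧ (((F ∨ T) ∧ (T ∧ T)) ∧ ((T ∧ x0) ∧ x0)))
  [1] ¬T ∨ ¬(((F ∨ T) ∧ (T ∧ T)) ∧ ((T ∧ x0) ∧ x0))
  [2] F ∨ ¬(((F ∨ T) ∧ (T ∧ T)) ∧ ((T ∧ x0) ∧ x0))
  [3] ¬(((F ∨ T) ∧ (T ∧ T)) ∧ ((T ∧ x0) ∧ x0))
  [4] ¬((F ∨ T) ∧ (T ∧ T)) ∨ ¬((T ∧ x0) ∧ x0)
  [5] (¬(F ∨ T) ∨ ¬(T ∧ T)) ∨ ¬((T ∧ x0) ∧ x0)
  [6] ((¬F ∧ ¬T) ∨ ¬(T ∧ T)) ∨ ¬((T ∧ x0) ∧ x0)
  [7] ((T ∧ ¬T) ∨ ¬(T ∧ T)) ∨ ¬((T ∧ x0) ∧ x0)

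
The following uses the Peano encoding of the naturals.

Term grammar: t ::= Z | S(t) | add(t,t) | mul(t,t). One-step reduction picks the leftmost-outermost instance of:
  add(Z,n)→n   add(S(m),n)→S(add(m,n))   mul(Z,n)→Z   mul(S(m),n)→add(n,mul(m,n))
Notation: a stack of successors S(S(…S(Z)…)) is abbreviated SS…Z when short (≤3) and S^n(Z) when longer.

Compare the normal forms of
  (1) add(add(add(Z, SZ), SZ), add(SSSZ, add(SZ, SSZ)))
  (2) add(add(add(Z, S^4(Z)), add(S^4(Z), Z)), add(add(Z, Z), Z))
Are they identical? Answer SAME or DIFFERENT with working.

Answer: SAME — A ⇓ S^8(Z), B ⇓ S^8(Z)

Derivation:
Term A:
  start: add(add(add(Z, SZ), SZ), add(SSSZ, add(SZ, SSZ)))
  →1  add(add(SZ, SZ), add(SSSZ, add(SZ, SSZ)))
  →2  add(S(add(Z, SZ)), add(SSSZ, add(SZ, SSZ)))
  →3  S(add(add(Z, SZ), add(SSSZ, add(SZ, SSZ))))
  →4  S(add(SZ, add(SSSZ, add(SZ, SSZ))))
  →5  S(S(add(Z, add(SSSZ, add(SZ, SSZ)))))
  →6  S(S(add(SSSZ, add(SZ, SSZ))))
  →7  S(S(S(add(SSZ, add(SZ, SSZ)))))
  →8  S(S(S(S(add(SZ, add(SZ, SSZ))))))
  →9  S(S(S(S(S(add(Z, add(SZ, SSZ)))))))
  →10  S(S(S(S(S(add(SZ, SSZ))))))
  →11  S(S(S(S(S(S(add(Z, SSZ)))))))
  →12  S^8(Z)

Term B:
  start: add(add(add(Z, S^4(Z)), add(S^4(Z), Z)), add(add(Z, Z), Z))
  →1  add(add(S^4(Z), add(S^4(Z), Z)), add(add(Z, Z), Z))
  →2  add(S(add(SSSZ, add(S^4(Z), Z))), add(add(Z, Z), Z))
  →3  S(add(add(SSSZ, add(S^4(Z), Z)), add(add(Z, Z), Z)))
  →4  S(add(S(add(SSZ, add(S^4(Z), Z))), add(add(Z, Z), Z)))
  →5  S(S(add(add(SSZ, add(S^4(Z), Z)), add(add(Z, Z), Z))))
  →6  S(S(add(S(add(SZ, add(S^4(Z), Z))), add(add(Z, Z), Z))))
  →7  S(S(S(add(add(SZ, add(S^4(Z), Z)), add(add(Z, Z), Z)))))
  →8  S(S(S(add(S(add(Z, add(S^4(Z), Z))), add(add(Z, Z), Z)))))
  →9  S(S(S(S(add(add(Z, add(S^4(Z), Z)), add(add(Z, Z), Z))))))
  →10  S(S(S(S(add(add(S^4(Z), Z), add(add(Z, Z), Z))))))
  →11  S(S(S(S(add(S(add(SSSZ, Z)), add(add(Z, Z), Z))))))
  →12  S(S(S(S(S(add(add(SSSZ, Z), add(add(Z, Z), Z)))))))
  →13  S(S(S(S(S(add(S(add(SSZ, Z)), add(add(Z, Z), Z)))))))
  →14  S(S(S(S(S(S(add(add(SSZ, Z), add(add(Z, Z), Z))))))))
  →15  S(S(S(S(S(S(add(S(add(SZ, Z)), add(add(Z, Z), Z))))))))
  →16  S(S(S(S(S(S(S(add(add(SZ, Z), add(add(Z, Z), Z)))))))))
  →17  S(S(S(S(S(S(S(add(S(add(Z, Z)), add(add(Z, Z), Z)))))))))
  →18  S(S(S(S(S(S(S(S(add(add(Z, Z), add(add(Z, Z), Z))))))))))
  →19  S(S(S(S(S(S(S(S(add(Z, add(add(Z, Z), Z))))))))))
  →20  S(S(S(S(S(S(S(S(add(add(Z, Z), Z)))))))))
  →21  S(S(S(S(S(S(S(S(add(Z, Z)))))))))
  →22  S^8(Z)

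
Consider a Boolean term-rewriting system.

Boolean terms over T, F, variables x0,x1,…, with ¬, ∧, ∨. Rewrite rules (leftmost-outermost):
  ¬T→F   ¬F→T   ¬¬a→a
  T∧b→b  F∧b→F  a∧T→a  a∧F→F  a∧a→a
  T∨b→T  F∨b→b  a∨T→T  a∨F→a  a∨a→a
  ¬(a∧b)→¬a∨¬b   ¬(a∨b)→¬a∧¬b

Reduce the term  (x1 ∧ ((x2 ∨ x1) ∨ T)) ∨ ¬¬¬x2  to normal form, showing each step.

  start: (x1 ∧ ((x2 ∨ x1) ∨ T)) ∨ ¬¬¬x2
  →1  (x1 ∧ T) ∨ ¬¬¬x2
  →2  x1 ∨ ¬¬¬x2
  →3  x1 ∨ ¬x2

Answer: normal form = x1 ∨ ¬x2  (in 3 steps)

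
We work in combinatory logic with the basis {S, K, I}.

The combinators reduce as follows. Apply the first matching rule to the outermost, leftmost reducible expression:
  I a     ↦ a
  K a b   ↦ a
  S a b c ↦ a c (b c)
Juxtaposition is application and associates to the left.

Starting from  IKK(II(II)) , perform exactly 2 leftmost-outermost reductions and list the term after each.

Answer: after 2 steps: K

Working:
  start: IKK(II(II))
  step 1: KK(II(II))
  step 2: K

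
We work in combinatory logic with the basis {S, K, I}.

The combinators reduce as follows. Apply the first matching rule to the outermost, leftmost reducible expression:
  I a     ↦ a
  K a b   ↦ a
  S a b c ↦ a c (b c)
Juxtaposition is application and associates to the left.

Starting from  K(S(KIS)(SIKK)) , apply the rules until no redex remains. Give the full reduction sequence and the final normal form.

  start: K(S(KIS)(SIKK))
  step 1: K(SI(SIKK))
  step 2: K(SI(IK(KK)))
  step 3: K(SI(K(KK)))

Answer: normal form = K(SI(K(KK)))  (in 3 steps)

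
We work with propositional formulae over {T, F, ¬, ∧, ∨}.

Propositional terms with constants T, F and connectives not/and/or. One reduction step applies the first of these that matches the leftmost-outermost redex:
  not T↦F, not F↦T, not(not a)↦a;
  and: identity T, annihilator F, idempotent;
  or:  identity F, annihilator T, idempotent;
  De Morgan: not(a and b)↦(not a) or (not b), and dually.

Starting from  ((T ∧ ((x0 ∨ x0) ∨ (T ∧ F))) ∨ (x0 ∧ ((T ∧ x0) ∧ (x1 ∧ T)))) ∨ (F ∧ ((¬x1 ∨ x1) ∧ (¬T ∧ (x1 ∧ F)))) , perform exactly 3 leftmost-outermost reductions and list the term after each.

Answer: after 3 steps: ((x0 ∨ F) ∨ (x0 ∧ ((T ∧ x0) ∧ (x1 ∧ T)))) ∨ (F ∧ ((¬x1 ∨ x1) ∧ (¬T ∧ (x1 ∧ F))))

Reduction:
  start: ((T ∧ ((x0 ∨ x0) ∨ (T ∧ F))) ∨ (x0 ∧ ((T ∧ x0) ∧ (x1 ∧ T)))) ∨ (F ∧ ((¬x1 ∨ x1) ∧ (¬T ∧ (x1 ∧ F))))
  [1] (((x0 ∨ x0) ∨ (T ∧ F)) ∨ (x0 ∧ ((T ∧ x0) ∧ (x1 ∧ T)))) ∨ (F ∧ ((¬x1 ∨ x1) ∧ (¬T ∧ (x1 ∧ F))))
  [2] ((x0 ∨ (T ∧ F)) ∨ (x0 ∧ ((T ∧ x0) ∧ (x1 ∧ T)))) ∨ (F ∧ ((¬x1 ∨ x1) ∧ (¬T ∧ (x1 ∧ F))))
  [3] ((x0 ∨ F) ∨ (x0 ∧ ((T ∧ x0) ∧ (x1 ∧ T)))) ∨ (F ∧ ((¬x1 ∨ x1) ∧ (¬T ∧ (x1 ∧ F))))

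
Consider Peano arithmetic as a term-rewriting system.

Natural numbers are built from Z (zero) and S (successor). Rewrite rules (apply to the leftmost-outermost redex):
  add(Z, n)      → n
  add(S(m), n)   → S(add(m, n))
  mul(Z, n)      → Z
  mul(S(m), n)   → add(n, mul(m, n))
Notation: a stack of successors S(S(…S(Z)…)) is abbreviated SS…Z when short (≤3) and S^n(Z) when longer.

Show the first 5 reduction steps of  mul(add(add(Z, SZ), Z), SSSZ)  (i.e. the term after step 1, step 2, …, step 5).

  start: mul(add(add(Z, SZ), Z), SSSZ)
  step 1: mul(add(SZ, Z), SSSZ)
  step 2: mul(S(add(Z, Z)), SSSZ)
  step 3: add(SSSZ, mul(add(Z, Z), SSSZ))
  step 4: S(add(SSZ, mul(add(Z, Z), SSSZ)))
  step 5: S(S(add(SZ, mul(add(Z, Z), SSSZ))))

Answer: after 5 steps: S(S(add(SZ, mul(add(Z, Z), SSSZ))))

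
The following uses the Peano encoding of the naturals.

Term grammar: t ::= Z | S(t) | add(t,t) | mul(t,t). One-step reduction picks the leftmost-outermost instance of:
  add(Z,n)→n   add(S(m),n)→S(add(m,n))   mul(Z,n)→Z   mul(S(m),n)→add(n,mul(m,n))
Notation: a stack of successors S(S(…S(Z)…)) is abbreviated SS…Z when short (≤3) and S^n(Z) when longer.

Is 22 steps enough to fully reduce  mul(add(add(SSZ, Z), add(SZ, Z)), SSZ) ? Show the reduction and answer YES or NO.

  start: mul(add(add(SSZ, Z), add(SZ, Z)), SSZ)
  [1] mul(add(S(add(SZ, Z)), add(SZ, Z)), SSZ)
  [2] mul(S(add(add(SZ, Z), add(SZ, Z))), SSZ)
  [3] add(SSZ, mul(add(add(SZ, Z), add(SZ, Z)), SSZ))
  [4] S(add(SZ, mul(add(add(SZ, Z), add(SZ, Z)), SSZ)))
  [5] S(S(add(Z, mul(add(add(SZ, Z), add(SZ, Z)), SSZ))))
  [6] S(S(mul(add(add(SZ, Z), add(SZ, Z)), SSZ)))
  [7] S(S(mul(add(S(add(Z, Z)), add(SZ, Z)), SSZ)))
  [8] S(S(mul(S(add(add(Z, Z), add(SZ, Z))), SSZ)))
  [9] S(S(add(SSZ, mul(add(add(Z, Z), add(SZ, Z)), SSZ))))
  [10] S(S(S(add(SZ, mul(add(add(Z, Z), add(SZ, Z)), SSZ)))))
  [11] S(S(S(S(add(Z, mul(add(add(Z, Z), add(SZ, Z)), SSZ))))))
  [12] S(S(S(S(mul(add(add(Z, Z), add(SZ, Z)), SSZ)))))
  [13] S(S(S(S(mul(add(Z, add(SZ, Z)), SSZ)))))
  [14] S(S(S(S(mul(add(SZ, Z), SSZ)))))
  [15] S(S(S(S(mul(S(add(Z, Z)), SSZ)))))
  [16] S(S(S(S(add(SSZ, mul(add(Z, Z), SSZ))))))
  [17] S(S(S(S(S(add(SZ, mul(add(Z, Z), SSZ)))))))
  [18] S(S(S(S(S(S(add(Z, mul(add(Z, Z), SSZ))))))))
  [19] S(S(S(S(S(S(mul(add(Z, Z), SSZ)))))))
  [20] S(S(S(S(S(S(mul(Z, SSZ)))))))
  [21] S^6(Z)

Answer: YES — reaches normal form S^6(Z) in 21 ≤ 22 steps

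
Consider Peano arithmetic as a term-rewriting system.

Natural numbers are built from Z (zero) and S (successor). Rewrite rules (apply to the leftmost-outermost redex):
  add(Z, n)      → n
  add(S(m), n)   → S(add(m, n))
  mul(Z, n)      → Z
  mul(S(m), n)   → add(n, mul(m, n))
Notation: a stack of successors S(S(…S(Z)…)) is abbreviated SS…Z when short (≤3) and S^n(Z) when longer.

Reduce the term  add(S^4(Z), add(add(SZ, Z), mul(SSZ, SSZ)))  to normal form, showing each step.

Answer: normal form = S^9(Z)  (in 18 steps)

Working:
  start: add(S^4(Z), add(add(SZ, Z), mul(SSZ, SSZ)))
  →1  S(add(SSSZ, add(add(SZ, Z), mul(SSZ, SSZ))))
  →2  S(S(add(SSZ, add(add(SZ, Z), mul(SSZ, SSZ)))))
  →3  S(S(S(add(SZ, add(add(SZ, Z), mul(SSZ, SSZ))))))
  →4  S(S(S(S(add(Z, add(add(SZ, Z), mul(SSZ, SSZ)))))))
  →5  S(S(S(S(add(add(SZ, Z), mul(SSZ, SSZ))))))
  →6  S(S(S(S(add(S(add(Z, Z)), mul(SSZ, SSZ))))))
  →7  S(S(S(S(S(add(add(Z, Z), mul(SSZ, SSZ)))))))
  →8  S(S(S(S(S(add(Z, mul(SSZ, SSZ)))))))
  →9  S(S(S(S(S(mul(SSZ, SSZ))))))
  →10  S(S(S(S(S(add(SSZ, mul(SZ, SSZ)))))))
  →11  S(S(S(S(S(S(add(SZ, mul(SZ, SSZ))))))))
  →12  S(S(S(S(S(S(S(add(Z, mul(SZ, SSZ)))))))))
  →13  S(S(S(S(S(S(S(mul(SZ, SSZ))))))))
  →14  S(S(S(S(S(S(S(add(SSZ, mul(Z, SSZ)))))))))
  →15  S(S(S(S(S(S(S(S(add(SZ, mul(Z, SSZ))))))))))
  →16  S(S(S(S(S(S(S(S(S(add(Z, mul(Z, SSZ)))))))))))
  →17  S(S(S(S(S(S(S(S(S(mul(Z, SSZ))))))))))
  →18  S^9(Z)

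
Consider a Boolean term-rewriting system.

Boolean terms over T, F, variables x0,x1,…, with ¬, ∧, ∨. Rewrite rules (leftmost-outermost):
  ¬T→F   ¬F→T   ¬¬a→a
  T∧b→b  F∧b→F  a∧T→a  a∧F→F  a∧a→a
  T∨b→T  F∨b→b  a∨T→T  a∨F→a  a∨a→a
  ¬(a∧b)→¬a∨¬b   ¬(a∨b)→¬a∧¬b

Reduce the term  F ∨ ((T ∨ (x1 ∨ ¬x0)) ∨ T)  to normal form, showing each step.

  start: F ∨ ((T ∨ (x1 ∨ ¬x0)) ∨ T)
  step 1: (T ∨ (x1 ∨ ¬x0)) ∨ T
  step 2: T

Answer: normal form = T  (in 2 steps)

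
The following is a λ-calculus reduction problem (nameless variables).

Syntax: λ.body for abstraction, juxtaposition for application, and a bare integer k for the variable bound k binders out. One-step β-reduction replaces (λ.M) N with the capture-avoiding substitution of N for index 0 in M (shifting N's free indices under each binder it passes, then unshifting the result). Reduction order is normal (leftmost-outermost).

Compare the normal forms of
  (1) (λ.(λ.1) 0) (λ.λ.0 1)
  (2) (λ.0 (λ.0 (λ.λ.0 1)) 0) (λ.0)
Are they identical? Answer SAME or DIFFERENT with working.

Term A:
  start: (λ.(λ.1) 0) (λ.λ.0 1)
  step 1: (λ.λ.λ.0 1) (λ.λ.0 1)
  step 2: λ.λ.0 1

Term B:
  start: (λ.0 (λ.0 (λ.λ.0 1)) 0) (λ.0)
  step 1: (λ.0) (λ.0 (λ.λ.0 1)) (λ.0)
  step 2: (λ.0 (λ.λ.0 1)) (λ.0)
  step 3: (λ.0) (λ.λ.0 1)
  step 4: λ.λ.0 1

Answer: SAME — A ⇓ λ.λ.0 1, B ⇓ λ.λ.0 1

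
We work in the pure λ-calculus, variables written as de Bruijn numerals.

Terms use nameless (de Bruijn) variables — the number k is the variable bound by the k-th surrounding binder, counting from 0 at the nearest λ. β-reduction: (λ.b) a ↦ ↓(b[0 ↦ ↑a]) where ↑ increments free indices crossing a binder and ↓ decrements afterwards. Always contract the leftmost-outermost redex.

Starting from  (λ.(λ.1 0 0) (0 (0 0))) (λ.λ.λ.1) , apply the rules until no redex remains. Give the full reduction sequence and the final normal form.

Answer: normal form = λ.λ.λ.1  (in 5 steps)

Working:
  start: (λ.(λ.1 0 0) (0 (0 0))) (λ.λ.λ.1)
  step 1: (λ.(λ.λ.λ.1) 0 0) ((λ.λ.λ.1) ((λ.λ.λ.1) (λ.λ.λ.1)))
  step 2: (λ.λ.λ.1) ((λ.λ.λ.1) ((λ.λ.λ.1) (λ.λ.λ.1))) ((λ.λ.λ.1) ((λ.λ.λ.1) (λ.λ.λ.1)))
  step 3: (λ.λ.1) ((λ.λ.λ.1) ((λ.λ.λ.1) (λ.λ.λ.1)))
  step 4: λ.(λ.λ.λ.1) ((λ.λ.λ.1) (λ.λ.λ.1))
  step 5: λ.λ.λ.1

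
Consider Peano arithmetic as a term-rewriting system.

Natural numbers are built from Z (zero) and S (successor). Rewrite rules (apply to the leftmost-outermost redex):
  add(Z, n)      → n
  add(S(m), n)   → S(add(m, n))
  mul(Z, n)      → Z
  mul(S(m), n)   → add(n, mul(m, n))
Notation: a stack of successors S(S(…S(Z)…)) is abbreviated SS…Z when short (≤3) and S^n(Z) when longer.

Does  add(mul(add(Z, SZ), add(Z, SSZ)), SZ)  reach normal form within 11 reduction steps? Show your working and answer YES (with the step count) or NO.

Answer: YES — reaches normal form SSSZ in 10 ≤ 11 steps

Reduction:
  start: add(mul(add(Z, SZ), add(Z, SSZ)), SZ)
  [1] add(mul(SZ, add(Z, SSZ)), SZ)
  [2] add(add(add(Z, SSZ), mul(Z, add(Z, SSZ))), SZ)
  [3] add(add(SSZ, mul(Z, add(Z, SSZ))), SZ)
  [4] add(S(add(SZ, mul(Z, add(Z, SSZ)))), SZ)
  [5] S(add(add(SZ, mul(Z, add(Z, SSZ))), SZ))
  [6] S(add(S(add(Z, mul(Z, add(Z, SSZ)))), SZ))
  [7] S(S(add(add(Z, mul(Z, add(Z, SSZ))), SZ)))
  [8] S(S(add(mul(Z, add(Z, SSZ)), SZ)))
  [9] S(S(add(Z, SZ)))
  [10] SSSZ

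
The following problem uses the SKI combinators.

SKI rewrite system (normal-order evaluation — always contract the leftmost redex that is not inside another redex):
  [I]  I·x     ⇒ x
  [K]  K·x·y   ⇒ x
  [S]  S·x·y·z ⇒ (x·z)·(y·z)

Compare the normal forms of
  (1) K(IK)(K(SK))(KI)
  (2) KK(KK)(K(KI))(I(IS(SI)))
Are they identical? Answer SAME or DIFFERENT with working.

Term A:
  start: K(IK)(K(SK))(KI)
  step 1: IK(KI)
  step 2: K(KI)

Term B:
  start: KK(KK)(K(KI))(I(IS(SI)))
  step 1: K(K(KI))(I(IS(SI)))
  step 2: K(KI)

Answer: SAME — A ⇓ K(KI), B ⇓ K(KI)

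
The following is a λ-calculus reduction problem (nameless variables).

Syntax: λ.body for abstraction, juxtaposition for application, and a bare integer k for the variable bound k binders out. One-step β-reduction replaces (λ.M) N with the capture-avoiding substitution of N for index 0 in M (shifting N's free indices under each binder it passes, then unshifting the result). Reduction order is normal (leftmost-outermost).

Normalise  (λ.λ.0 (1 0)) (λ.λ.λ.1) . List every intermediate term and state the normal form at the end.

Answer: normal form = λ.0 (λ.λ.1)  (in 2 steps)

Working:
  start: (λ.λ.0 (1 0)) (λ.λ.λ.1)
  step 1: λ.0 ((λ.λ.λ.1) 0)
  step 2: λ.0 (λ.λ.1)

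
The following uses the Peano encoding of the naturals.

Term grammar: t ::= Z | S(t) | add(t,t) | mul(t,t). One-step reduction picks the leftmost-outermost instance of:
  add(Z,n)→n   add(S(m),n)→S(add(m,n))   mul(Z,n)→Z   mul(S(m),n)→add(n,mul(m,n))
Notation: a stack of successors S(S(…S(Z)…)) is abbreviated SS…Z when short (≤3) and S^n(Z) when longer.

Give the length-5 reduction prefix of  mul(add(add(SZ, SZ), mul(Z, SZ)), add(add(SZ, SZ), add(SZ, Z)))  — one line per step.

Answer: after 5 steps: add(S(add(add(Z, SZ), add(SZ, Z))), mul(add(add(Z, SZ), mul(Z, SZ)), add(add(SZ, SZ), add(SZ, Z))))

Reduction:
  start: mul(add(add(SZ, SZ), mul(Z, SZ)), add(add(SZ, SZ), add(SZ, Z)))
  [1] mul(add(S(add(Z, SZ)), mul(Z, SZ)), add(add(SZ, SZ), add(SZ, Z)))
  [2] mul(S(add(add(Z, SZ), mul(Z, SZ))), add(add(SZ, SZ), add(SZ, Z)))
  [3] add(add(add(SZ, SZ), add(SZ, Z)), mul(add(add(Z, SZ), mul(Z, SZ)), add(add(SZ, SZ), add(SZ, Z))))
  [4] add(add(S(add(Z, SZ)), add(SZ, Z)), mul(add(add(Z, SZ), mul(Z, SZ)), add(add(SZ, SZ), add(SZ, Z))))
  [5] add(S(add(add(Z, SZ), add(SZ, Z))), mul(add(add(Z, SZ), mul(Z, SZ)), add(add(SZ, SZ), add(SZ, Z))))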